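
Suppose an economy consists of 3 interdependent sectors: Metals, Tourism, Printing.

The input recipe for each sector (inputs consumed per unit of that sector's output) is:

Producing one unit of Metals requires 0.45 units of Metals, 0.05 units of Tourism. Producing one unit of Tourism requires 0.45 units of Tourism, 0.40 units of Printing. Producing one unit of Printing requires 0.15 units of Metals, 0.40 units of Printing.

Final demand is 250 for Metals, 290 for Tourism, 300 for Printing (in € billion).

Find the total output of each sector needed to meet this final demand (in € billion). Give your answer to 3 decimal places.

x_M = 698.319, x_T = 590.756, x_P = 893.838

I − A =
  [   0.55     0.00    -0.15]
  [  -0.05     0.55     0.00]
  [   0.00    -0.40     0.60]
Cofactors of I−A, C_ij = (−1)^(i+j)·(minor ij) (rows/columns in the sector order above):
  C_11 = (0.55)(0.60) − (0.00)(-0.40) = 0.3300
  C_12 = −[(-0.05)(0.60) − (0.00)(0.00)] = 0.0300
  C_13 = (-0.05)(-0.40) − (0.55)(0.00) = 0.0200
  C_21 = −[(0.00)(0.60) − (-0.15)(-0.40)] = 0.0600
  C_22 = (0.55)(0.60) − (-0.15)(0.00) = 0.3300
  C_23 = −[(0.55)(-0.40) − (0.00)(0.00)] = 0.2200
  C_31 = (0.00)(0.00) − (-0.15)(0.55) = 0.0825
  C_32 = −[(0.55)(0.00) − (-0.15)(-0.05)] = 0.0075
  C_33 = (0.55)(0.55) − (0.00)(-0.05) = 0.3025
det(I−A) = Σ_j (I−A)_1j·C_1j = (0.55)(0.3300) + (0.00)(0.0300) + (-0.15)(0.0200) = 0.1785
adj(I−A) = Cᵀ =
  [ 0.3300   0.0600   0.0825]
  [ 0.0300   0.3300   0.0075]
  [ 0.0200   0.2200   0.3025]
(I − A)⁻¹ = adj(I−A) / det(I−A) ≈
  [   1.8487     0.3361     0.4622]
  [   0.1681     1.8487     0.0420]
  [   0.1120     1.2325     1.6947]
x = (I − A)⁻¹ d = adj(I−A)·d / det(I−A), with det(I−A) = 0.1785:
  x_M = (0.3300·250 + 0.0600·290 + 0.0825·300) / 0.1785 = 124.65 / 0.1785 ≈ 698.319
  x_T = (0.0300·250 + 0.3300·290 + 0.0075·300) / 0.1785 = 105.45 / 0.1785 ≈ 590.756
  x_P = (0.0200·250 + 0.2200·290 + 0.3025·300) / 0.1785 = 159.55 / 0.1785 ≈ 893.838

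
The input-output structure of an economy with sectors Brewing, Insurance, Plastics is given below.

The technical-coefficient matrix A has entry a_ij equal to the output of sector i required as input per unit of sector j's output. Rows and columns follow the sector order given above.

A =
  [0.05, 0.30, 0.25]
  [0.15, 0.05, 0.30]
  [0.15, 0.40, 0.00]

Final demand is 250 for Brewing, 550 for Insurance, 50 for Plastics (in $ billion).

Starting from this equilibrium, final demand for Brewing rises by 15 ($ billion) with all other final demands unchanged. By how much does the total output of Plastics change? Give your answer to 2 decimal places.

I − A =
  [   0.95    -0.30    -0.25]
  [  -0.15     0.95    -0.30]
  [  -0.15    -0.40     1.00]
Cofactors of I−A, C_ij = (−1)^(i+j)·(minor ij) (rows/columns in the sector order above):
  C_11 = (0.95)(1.00) − (-0.30)(-0.40) = 0.8300
  C_12 = −[(-0.15)(1.00) − (-0.30)(-0.15)] = 0.1950
  C_13 = (-0.15)(-0.40) − (0.95)(-0.15) = 0.2025
  C_21 = −[(-0.30)(1.00) − (-0.25)(-0.40)] = 0.4000
  C_22 = (0.95)(1.00) − (-0.25)(-0.15) = 0.9125
  C_23 = −[(0.95)(-0.40) − (-0.30)(-0.15)] = 0.4250
  C_31 = (-0.30)(-0.30) − (-0.25)(0.95) = 0.3275
  C_32 = −[(0.95)(-0.30) − (-0.25)(-0.15)] = 0.3225
  C_33 = (0.95)(0.95) − (-0.30)(-0.15) = 0.8575
det(I−A) = Σ_j (I−A)_1j·C_1j = (0.95)(0.8300) + (-0.30)(0.1950) + (-0.25)(0.2025) = 0.679375
adj(I−A) = Cᵀ =
  [ 0.8300   0.4000   0.3275]
  [ 0.1950   0.9125   0.3225]
  [ 0.2025   0.4250   0.8575]
(I − A)⁻¹ = adj(I−A) / det(I−A) ≈
  [   1.2217     0.5888     0.4821]
  [   0.2870     1.3431     0.4747]
  [   0.2981     0.6256     1.2622]
Δx = (I − A)⁻¹ Δd with Δd having +15 in the Brewing component and 0 elsewhere.
So Δx_3 = L_31 · (+15), where L_31 = adj(I−A)_31 / det(I−A) = 0.2025 / 0.679375.
Δx_3 = 0.2025 × (+15) / 0.679375 = 3.0375 / 0.679375 ≈ 4.47.

Δx_3 = 4.47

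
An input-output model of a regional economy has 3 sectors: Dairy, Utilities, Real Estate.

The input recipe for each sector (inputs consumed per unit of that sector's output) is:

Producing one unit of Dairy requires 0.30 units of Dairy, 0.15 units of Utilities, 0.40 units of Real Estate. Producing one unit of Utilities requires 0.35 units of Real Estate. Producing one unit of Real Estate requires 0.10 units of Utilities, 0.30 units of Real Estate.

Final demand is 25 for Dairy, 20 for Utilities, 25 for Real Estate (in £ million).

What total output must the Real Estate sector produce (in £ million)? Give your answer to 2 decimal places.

I − A =
  [   0.70     0.00     0.00]
  [  -0.15     1.00    -0.10]
  [  -0.40    -0.35     0.70]
Cofactors of I−A, C_ij = (−1)^(i+j)·(minor ij) (rows/columns in the sector order above):
  C_11 = (1.00)(0.70) − (-0.10)(-0.35) = 0.6650
  C_12 = −[(-0.15)(0.70) − (-0.10)(-0.40)] = 0.1450
  C_13 = (-0.15)(-0.35) − (1.00)(-0.40) = 0.4525
  C_21 = −[(0.00)(0.70) − (0.00)(-0.35)] = 0.0000
  C_22 = (0.70)(0.70) − (0.00)(-0.40) = 0.4900
  C_23 = −[(0.70)(-0.35) − (0.00)(-0.40)] = 0.2450
  C_31 = (0.00)(-0.10) − (0.00)(1.00) = 0.0000
  C_32 = −[(0.70)(-0.10) − (0.00)(-0.15)] = 0.0700
  C_33 = (0.70)(1.00) − (0.00)(-0.15) = 0.7000
det(I−A) = Σ_j (I−A)_1j·C_1j = (0.70)(0.6650) + (0.00)(0.1450) + (0.00)(0.4525) = 0.4655
adj(I−A) = Cᵀ =
  [ 0.6650   0.0000   0.0000]
  [ 0.1450   0.4900   0.0700]
  [ 0.4525   0.2450   0.7000]
(I − A)⁻¹ = adj(I−A) / det(I−A) ≈
  [   1.4286     0.0000     0.0000]
  [   0.3115     1.0526     0.1504]
  [   0.9721     0.5263     1.5038]
x = (I − A)⁻¹ d = adj(I−A)·d / det(I−A), with det(I−A) = 0.4655:
  x_D = (0.6650·25 + 0.0000·20 + 0.0000·25) / 0.4655 = 16.625 / 0.4655 ≈ 35.71
  x_U = (0.1450·25 + 0.4900·20 + 0.0700·25) / 0.4655 = 15.175 / 0.4655 ≈ 32.60
  x_R = (0.4525·25 + 0.2450·20 + 0.7000·25) / 0.4655 = 33.7125 / 0.4655 ≈ 72.42

x_R = 72.42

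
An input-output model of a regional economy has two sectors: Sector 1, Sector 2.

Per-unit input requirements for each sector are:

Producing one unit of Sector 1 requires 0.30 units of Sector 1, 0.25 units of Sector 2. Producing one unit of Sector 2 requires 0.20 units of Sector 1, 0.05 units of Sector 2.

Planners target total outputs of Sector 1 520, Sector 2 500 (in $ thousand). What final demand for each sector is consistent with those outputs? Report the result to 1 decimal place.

I − A =
  [   0.70    -0.20]
  [  -0.25     0.95]
d = (I − A) x:
  d_1 = (+0.70)·520 + (-0.20)·500 = 264.0
  d_2 = (-0.25)·520 + (+0.95)·500 = 345.0

d_1 = 264.0, d_2 = 345.0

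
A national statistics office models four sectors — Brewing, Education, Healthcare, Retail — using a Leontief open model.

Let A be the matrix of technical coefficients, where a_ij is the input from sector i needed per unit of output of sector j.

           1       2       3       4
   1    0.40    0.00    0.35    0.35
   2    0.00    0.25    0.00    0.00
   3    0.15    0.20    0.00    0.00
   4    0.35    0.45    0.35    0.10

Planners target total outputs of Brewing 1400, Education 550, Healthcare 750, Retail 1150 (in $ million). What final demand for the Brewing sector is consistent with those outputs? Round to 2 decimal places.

I − A =
  [   0.60     0.00    -0.35    -0.35]
  [   0.00     0.75     0.00     0.00]
  [  -0.15    -0.20     1.00     0.00]
  [  -0.35    -0.45    -0.35     0.90]
d = (I − A) x:
  d_1 = (+0.60)·1400 + (+0.00)·550 + (-0.35)·750 + (-0.35)·1150 = 175.00
  d_2 = (+0.00)·1400 + (+0.75)·550 + (+0.00)·750 + (+0.00)·1150 = 412.50
  d_3 = (-0.15)·1400 + (-0.20)·550 + (+1.00)·750 + (+0.00)·1150 = 430.00
  d_4 = (-0.35)·1400 + (-0.45)·550 + (-0.35)·750 + (+0.90)·1150 = 35.00

d_1 = 175.00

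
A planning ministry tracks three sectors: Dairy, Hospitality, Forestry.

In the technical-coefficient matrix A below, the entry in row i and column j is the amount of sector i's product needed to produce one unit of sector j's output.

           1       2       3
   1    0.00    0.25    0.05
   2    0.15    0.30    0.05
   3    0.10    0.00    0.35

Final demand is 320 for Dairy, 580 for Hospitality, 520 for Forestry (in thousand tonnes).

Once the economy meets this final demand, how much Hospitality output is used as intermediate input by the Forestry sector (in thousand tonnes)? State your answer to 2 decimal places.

I − A =
  [   1.00    -0.25    -0.05]
  [  -0.15     0.70    -0.05]
  [  -0.10     0.00     0.65]
Cofactors of I−A, C_ij = (−1)^(i+j)·(minor ij) (rows/columns in the sector order above):
  C_11 = (0.70)(0.65) − (-0.05)(0.00) = 0.4550
  C_12 = −[(-0.15)(0.65) − (-0.05)(-0.10)] = 0.1025
  C_13 = (-0.15)(0.00) − (0.70)(-0.10) = 0.0700
  C_21 = −[(-0.25)(0.65) − (-0.05)(0.00)] = 0.1625
  C_22 = (1.00)(0.65) − (-0.05)(-0.10) = 0.6450
  C_23 = −[(1.00)(0.00) − (-0.25)(-0.10)] = 0.0250
  C_31 = (-0.25)(-0.05) − (-0.05)(0.70) = 0.0475
  C_32 = −[(1.00)(-0.05) − (-0.05)(-0.15)] = 0.0575
  C_33 = (1.00)(0.70) − (-0.25)(-0.15) = 0.6625
det(I−A) = Σ_j (I−A)_1j·C_1j = (1.00)(0.4550) + (-0.25)(0.1025) + (-0.05)(0.0700) = 0.425875
adj(I−A) = Cᵀ =
  [ 0.4550   0.1625   0.0475]
  [ 0.1025   0.6450   0.0575]
  [ 0.0700   0.0250   0.6625]
(I − A)⁻¹ = adj(I−A) / det(I−A) ≈
  [   1.0684     0.3816     0.1115]
  [   0.2407     1.5145     0.1350]
  [   0.1644     0.0587     1.5556]
First solve x = (I − A)⁻¹ d = adj(I−A)·d / det(I−A); in particular x_3 = (0.0700·320 + 0.0250·580 + 0.6625·520) / 0.425875 = 381.40 / 0.425875 ≈ 895.5679.
Intermediate flow from 2 to 3: z_23 = a_23 · x_3 = 0.05 × 381.40 / 0.425875 = 19.07 / 0.425875 ≈ 44.78.

z_23 = 44.78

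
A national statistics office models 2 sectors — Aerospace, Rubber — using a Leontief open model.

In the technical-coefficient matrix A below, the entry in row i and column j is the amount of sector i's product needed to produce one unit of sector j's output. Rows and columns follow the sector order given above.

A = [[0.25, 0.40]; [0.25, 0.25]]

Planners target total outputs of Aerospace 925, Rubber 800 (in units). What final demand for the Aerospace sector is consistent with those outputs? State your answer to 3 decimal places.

d_1 = 373.750

I − A =
  [   0.75    -0.40]
  [  -0.25     0.75]
d = (I − A) x:
  d_1 = (+0.75)·925 + (-0.40)·800 = 373.750
  d_2 = (-0.25)·925 + (+0.75)·800 = 368.750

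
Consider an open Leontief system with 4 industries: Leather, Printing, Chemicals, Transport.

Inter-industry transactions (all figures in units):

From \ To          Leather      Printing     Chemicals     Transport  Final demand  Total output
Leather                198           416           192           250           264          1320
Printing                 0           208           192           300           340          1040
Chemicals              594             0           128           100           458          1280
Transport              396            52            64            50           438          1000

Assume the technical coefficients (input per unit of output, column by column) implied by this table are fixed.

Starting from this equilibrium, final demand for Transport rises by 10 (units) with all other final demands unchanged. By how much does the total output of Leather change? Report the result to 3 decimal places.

Technical coefficients a_ij = z_ij / X_j:
  a_11 = 198/1320 = 0.15, a_21 = 0/1320 = 0.00, a_31 = 594/1320 = 0.45, a_41 = 396/1320 = 0.30
  a_12 = 416/1040 = 0.40, a_22 = 208/1040 = 0.20, a_32 = 0/1040 = 0.00, a_42 = 52/1040 = 0.05
  a_13 = 192/1280 = 0.15, a_23 = 192/1280 = 0.15, a_33 = 128/1280 = 0.10, a_43 = 64/1280 = 0.05
  a_14 = 250/1000 = 0.25, a_24 = 300/1000 = 0.30, a_34 = 100/1000 = 0.10, a_44 = 50/1000 = 0.05
I − A =
  [   0.85    -0.40    -0.15    -0.25]
  [   0.00     0.80    -0.15    -0.30]
  [  -0.45     0.00     0.90    -0.10]
  [  -0.30    -0.05    -0.05     0.95]
Compute the cofactors C_ij = (−1)^(i+j)·(3×3 minor ij) of I−A; the adjugate is their transpose:
adj(I−A) = Cᵀ =
  [ 0.665750   0.352000   0.186625   0.306000]
  [ 0.156375   0.580750   0.136125   0.238875]
  [ 0.359250   0.192875   0.537250   0.212000]
  [ 0.237375   0.151875   0.094375   0.531000]
det(I−A) = Σ_j (I−A)_1j·C_1j = (0.85)(0.665750) + (-0.40)(0.156375) + (-0.15)(0.359250) + (-0.25)(0.237375) = 0.39010625
(I − A)⁻¹ = adj(I−A) / det(I−A) ≈
  [   1.7066     0.9023     0.4784     0.7844]
  [   0.4009     1.4887     0.3489     0.6123]
  [   0.9209     0.4944     1.3772     0.5434]
  [   0.6085     0.3893     0.2419     1.3612]
Δx = (I − A)⁻¹ Δd with Δd having +10 in the Transport component and 0 elsewhere.
So Δx_1 = L_14 · (+10), where L_14 = adj(I−A)_14 / det(I−A) = 0.306000 / 0.39010625.
Δx_1 = 0.306000 × (+10) / 0.39010625 = 3.06 / 0.39010625 ≈ 7.844.

Δx_1 = 7.844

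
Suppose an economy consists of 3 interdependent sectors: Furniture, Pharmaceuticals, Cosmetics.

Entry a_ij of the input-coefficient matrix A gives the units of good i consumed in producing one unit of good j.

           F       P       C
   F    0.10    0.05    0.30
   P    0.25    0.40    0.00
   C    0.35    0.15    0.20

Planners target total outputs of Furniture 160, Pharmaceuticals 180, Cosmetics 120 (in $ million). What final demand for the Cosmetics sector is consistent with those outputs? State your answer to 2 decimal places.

I − A =
  [   0.90    -0.05    -0.30]
  [  -0.25     0.60     0.00]
  [  -0.35    -0.15     0.80]
d = (I − A) x:
  d_F = (+0.90)·160 + (-0.05)·180 + (-0.30)·120 = 99.00
  d_P = (-0.25)·160 + (+0.60)·180 + (+0.00)·120 = 68.00
  d_C = (-0.35)·160 + (-0.15)·180 + (+0.80)·120 = 13.00

d_C = 13.00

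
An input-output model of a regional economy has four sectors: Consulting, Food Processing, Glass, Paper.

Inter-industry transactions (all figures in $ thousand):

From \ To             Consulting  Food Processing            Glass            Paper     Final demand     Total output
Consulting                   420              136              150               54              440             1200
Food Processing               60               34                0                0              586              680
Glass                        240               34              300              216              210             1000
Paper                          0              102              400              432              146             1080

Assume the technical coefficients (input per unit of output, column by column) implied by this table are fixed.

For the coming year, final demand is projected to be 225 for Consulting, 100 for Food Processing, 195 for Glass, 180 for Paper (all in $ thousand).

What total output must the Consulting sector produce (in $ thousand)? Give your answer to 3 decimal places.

x_C = 608.438

Technical coefficients a_ij = z_ij / X_j:
  a_CC = 420/1200 = 0.35, a_FC = 60/1200 = 0.05, a_GC = 240/1200 = 0.20, a_PC = 0/1200 = 0.00
  a_CF = 136/680 = 0.20, a_FF = 34/680 = 0.05, a_GF = 34/680 = 0.05, a_PF = 102/680 = 0.15
  a_CG = 150/1000 = 0.15, a_FG = 0/1000 = 0.00, a_GG = 300/1000 = 0.30, a_PG = 400/1000 = 0.40
  a_CP = 54/1080 = 0.05, a_FP = 0/1080 = 0.00, a_GP = 216/1080 = 0.20, a_PP = 432/1080 = 0.40
I − A =
  [   0.65    -0.20    -0.15    -0.05]
  [  -0.05     0.95     0.00     0.00]
  [  -0.20    -0.05     0.70    -0.20]
  [   0.00    -0.15    -0.40     0.60]
Compute the cofactors C_ij = (−1)^(i+j)·(3×3 minor ij) of I−A; the adjugate is their transpose:
adj(I−A) = Cᵀ =
  [ 0.323000   0.083250   0.104500   0.061750]
  [ 0.017000   0.199000   0.005500   0.003250]
  [ 0.117000   0.064500   0.364125   0.131125]
  [ 0.082250   0.092750   0.244125   0.396375]
det(I−A) = Σ_j (I−A)_1j·C_1j = (0.65)(0.323000) + (-0.20)(0.017000) + (-0.15)(0.117000) + (-0.05)(0.082250) = 0.1848875
(I − A)⁻¹ = adj(I−A) / det(I−A) ≈
  [   1.7470     0.4503     0.5652     0.3340]
  [   0.0919     1.0763     0.0297     0.0176]
  [   0.6328     0.3489     1.9694     0.7092]
  [   0.4449     0.5017     1.3204     2.1439]
x = (I − A)⁻¹ d = adj(I−A)·d / det(I−A), with det(I−A) = 0.1848875:
  x_C = (0.323000·225 + 0.083250·100 + 0.104500·195 + 0.061750·180) / 0.1848875 = 112.4925 / 0.1848875 ≈ 608.438
  x_F = (0.017000·225 + 0.199000·100 + 0.005500·195 + 0.003250·180) / 0.1848875 = 25.3825 / 0.1848875 ≈ 137.286
  x_G = (0.117000·225 + 0.064500·100 + 0.364125·195 + 0.131125·180) / 0.1848875 = 127.381875 / 0.1848875 ≈ 688.970
  x_P = (0.082250·225 + 0.092750·100 + 0.244125·195 + 0.396375·180) / 0.1848875 = 146.733125 / 0.1848875 ≈ 793.635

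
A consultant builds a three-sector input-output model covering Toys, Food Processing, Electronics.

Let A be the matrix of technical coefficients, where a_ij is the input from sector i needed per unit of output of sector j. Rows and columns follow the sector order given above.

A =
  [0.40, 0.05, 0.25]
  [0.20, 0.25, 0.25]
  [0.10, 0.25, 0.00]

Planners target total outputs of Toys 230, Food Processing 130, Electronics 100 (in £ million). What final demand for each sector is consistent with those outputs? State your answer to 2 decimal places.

I − A =
  [   0.60    -0.05    -0.25]
  [  -0.20     0.75    -0.25]
  [  -0.10    -0.25     1.00]
d = (I − A) x:
  d_1 = (+0.60)·230 + (-0.05)·130 + (-0.25)·100 = 106.50
  d_2 = (-0.20)·230 + (+0.75)·130 + (-0.25)·100 = 26.50
  d_3 = (-0.10)·230 + (-0.25)·130 + (+1.00)·100 = 44.50

d_1 = 106.50, d_2 = 26.50, d_3 = 44.50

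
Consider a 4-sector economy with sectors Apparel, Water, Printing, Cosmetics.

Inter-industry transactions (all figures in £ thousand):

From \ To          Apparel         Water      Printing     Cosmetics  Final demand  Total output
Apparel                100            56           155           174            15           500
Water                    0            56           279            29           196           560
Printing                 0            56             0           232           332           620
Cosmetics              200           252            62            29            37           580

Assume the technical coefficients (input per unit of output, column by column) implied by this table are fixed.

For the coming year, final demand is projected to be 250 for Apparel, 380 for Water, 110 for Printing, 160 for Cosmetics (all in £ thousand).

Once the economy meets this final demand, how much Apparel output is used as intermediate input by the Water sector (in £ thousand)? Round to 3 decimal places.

z_AW = 77.266

Technical coefficients a_ij = z_ij / X_j:
  a_AA = 100/500 = 0.20, a_WA = 0/500 = 0.00, a_PA = 0/500 = 0.00, a_CA = 200/500 = 0.40
  a_AW = 56/560 = 0.10, a_WW = 56/560 = 0.10, a_PW = 56/560 = 0.10, a_CW = 252/560 = 0.45
  a_AP = 155/620 = 0.25, a_WP = 279/620 = 0.45, a_PP = 0/620 = 0.00, a_CP = 62/620 = 0.10
  a_AC = 174/580 = 0.30, a_WC = 29/580 = 0.05, a_PC = 232/580 = 0.40, a_CC = 29/580 = 0.05
I − A =
  [   0.80    -0.10    -0.25    -0.30]
  [   0.00     0.90    -0.45    -0.05]
  [   0.00    -0.10     1.00    -0.40]
  [  -0.40    -0.45    -0.10     0.95]
Compute the cofactors C_ij = (−1)^(i+j)·(3×3 minor ij) of I−A; the adjugate is their transpose:
adj(I−A) = Cᵀ =
  [ 0.672250   0.297750   0.339125   0.370750]
  [ 0.092000   0.568000   0.297000   0.184000]
  [ 0.146000   0.224000   0.556000   0.292000]
  [ 0.342000   0.418000   0.342000   0.684000]
det(I−A) = Σ_j (I−A)_1j·C_1j = (0.80)(0.672250) + (-0.10)(0.092000) + (-0.25)(0.146000) + (-0.30)(0.342000) = 0.3895
(I − A)⁻¹ = adj(I−A) / det(I−A) ≈
  [   1.7259     0.7644     0.8707     0.9519]
  [   0.2362     1.4583     0.7625     0.4724]
  [   0.3748     0.5751     1.4275     0.7497]
  [   0.8780     1.0732     0.8780     1.7561]
First solve x = (I − A)⁻¹ d = adj(I−A)·d / det(I−A); in particular x_W = (0.092000·250 + 0.568000·380 + 0.297000·110 + 0.184000·160) / 0.3895 = 300.95 / 0.3895 ≈ 772.65725.
Intermediate flow from A to W: z_AW = a_AW · x_W = 0.10 × 300.95 / 0.3895 = 30.095 / 0.3895 ≈ 77.266.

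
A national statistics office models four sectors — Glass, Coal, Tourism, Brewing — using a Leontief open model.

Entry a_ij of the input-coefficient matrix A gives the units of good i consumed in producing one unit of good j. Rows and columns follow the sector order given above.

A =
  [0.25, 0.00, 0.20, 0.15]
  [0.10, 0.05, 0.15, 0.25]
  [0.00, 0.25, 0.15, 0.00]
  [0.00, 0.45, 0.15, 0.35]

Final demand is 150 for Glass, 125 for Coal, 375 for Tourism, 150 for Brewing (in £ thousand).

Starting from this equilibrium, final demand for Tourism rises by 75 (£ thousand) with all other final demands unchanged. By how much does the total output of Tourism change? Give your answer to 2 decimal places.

I − A =
  [   0.75     0.00    -0.20    -0.15]
  [  -0.10     0.95    -0.15    -0.25]
  [   0.00    -0.25     0.85     0.00]
  [   0.00    -0.45    -0.15     0.65]
Compute the cofactors C_ij = (−1)^(i+j)·(3×3 minor ij) of I−A; the adjugate is their transpose:
adj(I−A) = Cᵀ =
  [ 0.395500   0.095500   0.132500   0.128000]
  [ 0.055250   0.414375   0.116500   0.172125]
  [ 0.016250   0.121875   0.372000   0.050625]
  [ 0.042000   0.315000   0.166500   0.572500]
det(I−A) = Σ_j (I−A)_1j·C_1j = (0.75)(0.395500) + (0.00)(0.055250) + (-0.20)(0.016250) + (-0.15)(0.042000) = 0.287075
(I − A)⁻¹ = adj(I−A) / det(I−A) ≈
  [   1.3777     0.3327     0.4616     0.4459]
  [   0.1925     1.4434     0.4058     0.5996]
  [   0.0566     0.4245     1.2958     0.1763]
  [   0.1463     1.0973     0.5800     1.9943]
Δx = (I − A)⁻¹ Δd with Δd having +75 in the Tourism component and 0 elsewhere.
So Δx_3 = L_33 · (+75), where L_33 = adj(I−A)_33 / det(I−A) = 0.372000 / 0.287075.
Δx_3 = 0.372000 × (+75) / 0.287075 = 27.90 / 0.287075 ≈ 97.19.

Δx_3 = 97.19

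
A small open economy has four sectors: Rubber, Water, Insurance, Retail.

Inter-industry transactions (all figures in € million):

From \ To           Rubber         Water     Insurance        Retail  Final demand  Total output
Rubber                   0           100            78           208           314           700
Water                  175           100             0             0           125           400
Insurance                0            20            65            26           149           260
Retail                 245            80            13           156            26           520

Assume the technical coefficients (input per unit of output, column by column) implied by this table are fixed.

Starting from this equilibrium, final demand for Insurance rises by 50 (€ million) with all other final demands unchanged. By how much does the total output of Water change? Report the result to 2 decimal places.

Δx_2 = 11.15

Technical coefficients a_ij = z_ij / X_j:
  a_11 = 0/700 = 0.00, a_21 = 175/700 = 0.25, a_31 = 0/700 = 0.00, a_41 = 245/700 = 0.35
  a_12 = 100/400 = 0.25, a_22 = 100/400 = 0.25, a_32 = 20/400 = 0.05, a_42 = 80/400 = 0.20
  a_13 = 78/260 = 0.30, a_23 = 0/260 = 0.00, a_33 = 65/260 = 0.25, a_43 = 13/260 = 0.05
  a_14 = 208/520 = 0.40, a_24 = 0/520 = 0.00, a_34 = 26/520 = 0.05, a_44 = 156/520 = 0.30
I − A =
  [   1.00    -0.25    -0.30    -0.40]
  [  -0.25     0.75     0.00     0.00]
  [   0.00    -0.05     0.75    -0.05]
  [  -0.35    -0.20    -0.05     0.70]
Compute the cofactors C_ij = (−1)^(i+j)·(3×3 minor ij) of I−A; the adjugate is their transpose:
adj(I−A) = Cᵀ =
  [ 0.391875   0.205125   0.172500   0.236250]
  [ 0.130625   0.412250   0.057500   0.078750]
  [ 0.024375   0.042375   0.356250   0.039375]
  [ 0.235000   0.223375   0.128125   0.511875]
det(I−A) = Σ_j (I−A)_1j·C_1j = (1.00)(0.391875) + (-0.25)(0.130625) + (-0.30)(0.024375) + (-0.40)(0.235000) = 0.25790625
(I − A)⁻¹ = adj(I−A) / det(I−A) ≈
  [   1.5194     0.7953     0.6688     0.9160]
  [   0.5065     1.5984     0.2229     0.3053]
  [   0.0945     0.1643     1.3813     0.1527]
  [   0.9112     0.8661     0.4968     1.9847]
Δx = (I − A)⁻¹ Δd with Δd having +50 in the Insurance component and 0 elsewhere.
So Δx_2 = L_23 · (+50), where L_23 = adj(I−A)_23 / det(I−A) = 0.057500 / 0.25790625.
Δx_2 = 0.057500 × (+50) / 0.25790625 = 2.875 / 0.25790625 ≈ 11.15.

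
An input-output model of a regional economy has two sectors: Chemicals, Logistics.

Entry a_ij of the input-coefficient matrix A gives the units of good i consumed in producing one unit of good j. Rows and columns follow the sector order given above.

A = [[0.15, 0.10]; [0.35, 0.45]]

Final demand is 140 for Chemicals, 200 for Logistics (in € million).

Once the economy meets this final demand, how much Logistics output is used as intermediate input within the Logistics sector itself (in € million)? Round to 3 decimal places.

I − A =
  [   0.85    -0.10]
  [  -0.35     0.55]
det(I−A) = (0.85)(0.55) − (-0.10)(-0.35) = 0.4325
adj(I−A) = [[0.55, 0.10], [0.35, 0.85]]
(I − A)⁻¹ = adj(I−A) / det(I−A) ≈
  [   1.2717     0.2312]
  [   0.8092     1.9653]
First solve x = (I − A)⁻¹ d = adj(I−A)·d / det(I−A); in particular x_L = (0.35·140 + 0.85·200) / 0.4325 = 219.00 / 0.4325 ≈ 506.35838.
Intermediate flow from L to L: z_LL = a_LL · x_L = 0.45 × 219.00 / 0.4325 = 98.55 / 0.4325 ≈ 227.861.

z_LL = 227.861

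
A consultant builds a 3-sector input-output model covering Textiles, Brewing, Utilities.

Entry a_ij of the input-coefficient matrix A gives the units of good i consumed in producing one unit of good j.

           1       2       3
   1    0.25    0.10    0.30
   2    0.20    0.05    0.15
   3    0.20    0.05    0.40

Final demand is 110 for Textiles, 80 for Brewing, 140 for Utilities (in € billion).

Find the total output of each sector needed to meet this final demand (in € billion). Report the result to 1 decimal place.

I − A =
  [   0.75    -0.10    -0.30]
  [  -0.20     0.95    -0.15]
  [  -0.20    -0.05     0.60]
Cofactors of I−A, C_ij = (−1)^(i+j)·(minor ij) (rows/columns in the sector order above):
  C_11 = (0.95)(0.60) − (-0.15)(-0.05) = 0.5625
  C_12 = −[(-0.20)(0.60) − (-0.15)(-0.20)] = 0.1500
  C_13 = (-0.20)(-0.05) − (0.95)(-0.20) = 0.2000
  C_21 = −[(-0.10)(0.60) − (-0.30)(-0.05)] = 0.0750
  C_22 = (0.75)(0.60) − (-0.30)(-0.20) = 0.3900
  C_23 = −[(0.75)(-0.05) − (-0.10)(-0.20)] = 0.0575
  C_31 = (-0.10)(-0.15) − (-0.30)(0.95) = 0.3000
  C_32 = −[(0.75)(-0.15) − (-0.30)(-0.20)] = 0.1725
  C_33 = (0.75)(0.95) − (-0.10)(-0.20) = 0.6925
det(I−A) = Σ_j (I−A)_1j·C_1j = (0.75)(0.5625) + (-0.10)(0.1500) + (-0.30)(0.2000) = 0.346875
adj(I−A) = Cᵀ =
  [ 0.5625   0.0750   0.3000]
  [ 0.1500   0.3900   0.1725]
  [ 0.2000   0.0575   0.6925]
(I − A)⁻¹ = adj(I−A) / det(I−A) ≈
  [   1.6216     0.2162     0.8649]
  [   0.4324     1.1243     0.4973]
  [   0.5766     0.1658     1.9964]
x = (I − A)⁻¹ d = adj(I−A)·d / det(I−A), with det(I−A) = 0.346875:
  x_1 = (0.5625·110 + 0.0750·80 + 0.3000·140) / 0.346875 = 109.875 / 0.346875 ≈ 316.8
  x_2 = (0.1500·110 + 0.3900·80 + 0.1725·140) / 0.346875 = 71.85 / 0.346875 ≈ 207.1
  x_3 = (0.2000·110 + 0.0575·80 + 0.6925·140) / 0.346875 = 123.55 / 0.346875 ≈ 356.2

x_1 = 316.8, x_2 = 207.1, x_3 = 356.2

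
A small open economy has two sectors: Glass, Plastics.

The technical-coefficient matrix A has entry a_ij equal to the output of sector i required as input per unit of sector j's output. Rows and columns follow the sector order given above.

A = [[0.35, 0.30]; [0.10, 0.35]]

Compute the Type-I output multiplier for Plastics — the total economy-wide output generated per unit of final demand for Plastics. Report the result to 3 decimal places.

I − A =
  [   0.65    -0.30]
  [  -0.10     0.65]
det(I−A) = (0.65)(0.65) − (-0.30)(-0.10) = 0.3925
adj(I−A) = [[0.65, 0.30], [0.10, 0.65]]
(I − A)⁻¹ = adj(I−A) / det(I−A) ≈
  [   1.6561     0.7643]
  [   0.2548     1.6561]
The output multiplier for sector j is the column-j sum of the Leontief inverse (I − A)⁻¹ = adj(I−A) / det(I−A).
Column 2 of adj(I−A): (0.30, 0.65); det(I−A) = 0.3925.
m_2 = (0.30 + 0.65) / 0.3925 = 0.95 / 0.3925 ≈ 2.420.

m_2 = 2.420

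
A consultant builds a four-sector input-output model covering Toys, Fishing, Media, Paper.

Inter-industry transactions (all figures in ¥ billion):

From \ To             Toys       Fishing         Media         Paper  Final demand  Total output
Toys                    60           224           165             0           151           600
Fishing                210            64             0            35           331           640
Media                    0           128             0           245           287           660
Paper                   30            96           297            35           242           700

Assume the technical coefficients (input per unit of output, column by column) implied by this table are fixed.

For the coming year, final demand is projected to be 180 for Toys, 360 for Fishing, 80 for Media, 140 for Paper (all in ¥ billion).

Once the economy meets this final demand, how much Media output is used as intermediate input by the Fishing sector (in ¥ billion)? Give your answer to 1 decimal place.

Technical coefficients a_ij = z_ij / X_j:
  a_TT = 60/600 = 0.10, a_FT = 210/600 = 0.35, a_MT = 0/600 = 0.00, a_PT = 30/600 = 0.05
  a_TF = 224/640 = 0.35, a_FF = 64/640 = 0.10, a_MF = 128/640 = 0.20, a_PF = 96/640 = 0.15
  a_TM = 165/660 = 0.25, a_FM = 0/660 = 0.00, a_MM = 0/660 = 0.00, a_PM = 297/660 = 0.45
  a_TP = 0/700 = 0.00, a_FP = 35/700 = 0.05, a_MP = 245/700 = 0.35, a_PP = 35/700 = 0.05
I − A =
  [   0.90    -0.35    -0.25     0.00]
  [  -0.35     0.90     0.00    -0.05]
  [   0.00    -0.20     1.00    -0.35]
  [  -0.05    -0.15    -0.45     0.95]
Compute the cofactors C_ij = (−1)^(i+j)·(3×3 minor ij) of I−A; the adjugate is their transpose:
adj(I−A) = Cᵀ =
  [ 0.701250   0.338000   0.219750   0.098750]
  [ 0.279875   0.708875   0.104000   0.075625]
  [ 0.101125   0.224375   0.645500   0.249625]
  [ 0.129000   0.236000   0.333750   0.670000]
det(I−A) = Σ_j (I−A)_1j·C_1j = (0.90)(0.701250) + (-0.35)(0.279875) + (-0.25)(0.101125) + (0.00)(0.129000) = 0.5078875
(I − A)⁻¹ = adj(I−A) / det(I−A) ≈
  [   1.3807     0.6655     0.4327     0.1944]
  [   0.5511     1.3957     0.2048     0.1489]
  [   0.1991     0.4418     1.2710     0.4915]
  [   0.2540     0.4647     0.6571     1.3192]
First solve x = (I − A)⁻¹ d = adj(I−A)·d / det(I−A); in particular x_F = (0.279875·180 + 0.708875·360 + 0.104000·80 + 0.075625·140) / 0.5078875 = 324.48 / 0.5078875 ≈ 638.882.
Intermediate flow from M to F: z_MF = a_MF · x_F = 0.20 × 324.48 / 0.5078875 = 64.896 / 0.5078875 ≈ 127.8.

z_MF = 127.8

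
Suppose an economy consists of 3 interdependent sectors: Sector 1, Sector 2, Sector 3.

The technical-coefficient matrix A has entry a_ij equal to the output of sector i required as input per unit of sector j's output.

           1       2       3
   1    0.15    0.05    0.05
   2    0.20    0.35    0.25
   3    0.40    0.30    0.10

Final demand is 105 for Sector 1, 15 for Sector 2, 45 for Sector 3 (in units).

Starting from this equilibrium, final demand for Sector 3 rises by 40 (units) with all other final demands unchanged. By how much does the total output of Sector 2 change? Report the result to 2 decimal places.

Δx_2 = 22.06

I − A =
  [   0.85    -0.05    -0.05]
  [  -0.20     0.65    -0.25]
  [  -0.40    -0.30     0.90]
Cofactors of I−A, C_ij = (−1)^(i+j)·(minor ij) (rows/columns in the sector order above):
  C_11 = (0.65)(0.90) − (-0.25)(-0.30) = 0.5100
  C_12 = −[(-0.20)(0.90) − (-0.25)(-0.40)] = 0.2800
  C_13 = (-0.20)(-0.30) − (0.65)(-0.40) = 0.3200
  C_21 = −[(-0.05)(0.90) − (-0.05)(-0.30)] = 0.0600
  C_22 = (0.85)(0.90) − (-0.05)(-0.40) = 0.7450
  C_23 = −[(0.85)(-0.30) − (-0.05)(-0.40)] = 0.2750
  C_31 = (-0.05)(-0.25) − (-0.05)(0.65) = 0.0450
  C_32 = −[(0.85)(-0.25) − (-0.05)(-0.20)] = 0.2225
  C_33 = (0.85)(0.65) − (-0.05)(-0.20) = 0.5425
det(I−A) = Σ_j (I−A)_1j·C_1j = (0.85)(0.5100) + (-0.05)(0.2800) + (-0.05)(0.3200) = 0.4035
adj(I−A) = Cᵀ =
  [ 0.5100   0.0600   0.0450]
  [ 0.2800   0.7450   0.2225]
  [ 0.3200   0.2750   0.5425]
(I − A)⁻¹ = adj(I−A) / det(I−A) ≈
  [   1.2639     0.1487     0.1115]
  [   0.6939     1.8463     0.5514]
  [   0.7931     0.6815     1.3445]
Δx = (I − A)⁻¹ Δd with Δd having +40 in the Sector 3 component and 0 elsewhere.
So Δx_2 = L_23 · (+40), where L_23 = adj(I−A)_23 / det(I−A) = 0.2225 / 0.4035.
Δx_2 = 0.2225 × (+40) / 0.4035 = 8.90 / 0.4035 ≈ 22.06.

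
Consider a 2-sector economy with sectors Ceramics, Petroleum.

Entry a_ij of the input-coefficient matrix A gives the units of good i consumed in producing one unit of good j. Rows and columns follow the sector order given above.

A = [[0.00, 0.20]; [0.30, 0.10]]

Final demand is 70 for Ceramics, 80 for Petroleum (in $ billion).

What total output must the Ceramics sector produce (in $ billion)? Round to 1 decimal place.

I − A =
  [   1.00    -0.20]
  [  -0.30     0.90]
det(I−A) = (1.00)(0.90) − (-0.20)(-0.30) = 0.8400
adj(I−A) = [[0.90, 0.20], [0.30, 1.00]]
(I − A)⁻¹ = adj(I−A) / det(I−A) ≈
  [   1.0714     0.2381]
  [   0.3571     1.1905]
x = (I − A)⁻¹ d = adj(I−A)·d / det(I−A), with det(I−A) = 0.8400:
  x_1 = (0.90·70 + 0.20·80) / 0.8400 = 79.00 / 0.8400 ≈ 94.0
  x_2 = (0.30·70 + 1.00·80) / 0.8400 = 101.00 / 0.8400 ≈ 120.2

x_1 = 94.0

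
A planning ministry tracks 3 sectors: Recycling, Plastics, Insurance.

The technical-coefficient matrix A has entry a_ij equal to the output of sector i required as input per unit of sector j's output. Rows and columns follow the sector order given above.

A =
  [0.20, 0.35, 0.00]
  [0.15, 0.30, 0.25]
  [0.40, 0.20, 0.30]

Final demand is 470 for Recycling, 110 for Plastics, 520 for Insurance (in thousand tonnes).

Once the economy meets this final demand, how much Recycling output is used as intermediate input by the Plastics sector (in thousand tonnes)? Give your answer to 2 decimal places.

z_RP = 327.15

I − A =
  [   0.80    -0.35     0.00]
  [  -0.15     0.70    -0.25]
  [  -0.40    -0.20     0.70]
Cofactors of I−A, C_ij = (−1)^(i+j)·(minor ij) (rows/columns in the sector order above):
  C_11 = (0.70)(0.70) − (-0.25)(-0.20) = 0.4400
  C_12 = −[(-0.15)(0.70) − (-0.25)(-0.40)] = 0.2050
  C_13 = (-0.15)(-0.20) − (0.70)(-0.40) = 0.3100
  C_21 = −[(-0.35)(0.70) − (0.00)(-0.20)] = 0.2450
  C_22 = (0.80)(0.70) − (0.00)(-0.40) = 0.5600
  C_23 = −[(0.80)(-0.20) − (-0.35)(-0.40)] = 0.3000
  C_31 = (-0.35)(-0.25) − (0.00)(0.70) = 0.0875
  C_32 = −[(0.80)(-0.25) − (0.00)(-0.15)] = 0.2000
  C_33 = (0.80)(0.70) − (-0.35)(-0.15) = 0.5075
det(I−A) = Σ_j (I−A)_1j·C_1j = (0.80)(0.4400) + (-0.35)(0.2050) + (0.00)(0.3100) = 0.28025
adj(I−A) = Cᵀ =
  [ 0.4400   0.2450   0.0875]
  [ 0.2050   0.5600   0.2000]
  [ 0.3100   0.3000   0.5075]
(I − A)⁻¹ = adj(I−A) / det(I−A) ≈
  [   1.5700     0.8742     0.3122]
  [   0.7315     1.9982     0.7136]
  [   1.1062     1.0705     1.8109]
First solve x = (I − A)⁻¹ d = adj(I−A)·d / det(I−A); in particular x_P = (0.2050·470 + 0.5600·110 + 0.2000·520) / 0.28025 = 261.95 / 0.28025 ≈ 934.7012.
Intermediate flow from R to P: z_RP = a_RP · x_P = 0.35 × 261.95 / 0.28025 = 91.6825 / 0.28025 ≈ 327.15.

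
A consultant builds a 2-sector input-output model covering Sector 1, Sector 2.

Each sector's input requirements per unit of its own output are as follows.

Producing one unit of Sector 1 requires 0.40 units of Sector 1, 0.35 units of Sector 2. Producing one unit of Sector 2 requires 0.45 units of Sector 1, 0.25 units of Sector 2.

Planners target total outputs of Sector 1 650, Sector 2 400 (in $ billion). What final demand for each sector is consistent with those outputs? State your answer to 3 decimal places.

I − A =
  [   0.60    -0.45]
  [  -0.35     0.75]
d = (I − A) x:
  d_1 = (+0.60)·650 + (-0.45)·400 = 210.000
  d_2 = (-0.35)·650 + (+0.75)·400 = 72.500

d_1 = 210.000, d_2 = 72.500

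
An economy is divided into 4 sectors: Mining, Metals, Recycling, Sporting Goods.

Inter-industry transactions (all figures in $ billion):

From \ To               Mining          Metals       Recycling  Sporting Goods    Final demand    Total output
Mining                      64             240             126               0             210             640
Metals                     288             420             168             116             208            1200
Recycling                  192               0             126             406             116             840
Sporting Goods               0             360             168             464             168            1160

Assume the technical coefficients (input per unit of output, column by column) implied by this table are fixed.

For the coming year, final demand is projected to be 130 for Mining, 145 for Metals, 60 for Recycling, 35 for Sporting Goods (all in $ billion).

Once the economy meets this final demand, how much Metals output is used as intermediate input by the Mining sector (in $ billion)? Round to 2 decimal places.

z_21 = 166.50

Technical coefficients a_ij = z_ij / X_j:
  a_11 = 64/640 = 0.10, a_21 = 288/640 = 0.45, a_31 = 192/640 = 0.30, a_41 = 0/640 = 0.00
  a_12 = 240/1200 = 0.20, a_22 = 420/1200 = 0.35, a_32 = 0/1200 = 0.00, a_42 = 360/1200 = 0.30
  a_13 = 126/840 = 0.15, a_23 = 168/840 = 0.20, a_33 = 126/840 = 0.15, a_43 = 168/840 = 0.20
  a_14 = 0/1160 = 0.00, a_24 = 116/1160 = 0.10, a_34 = 406/1160 = 0.35, a_44 = 464/1160 = 0.40
I − A =
  [   0.90    -0.20    -0.15     0.00]
  [  -0.45     0.65    -0.20    -0.10]
  [  -0.30     0.00     0.85    -0.35]
  [   0.00    -0.30    -0.20     0.60]
Compute the cofactors C_ij = (−1)^(i+j)·(3×3 minor ij) of I−A; the adjugate is their transpose:
adj(I−A) = Cᵀ =
  [ 0.239500   0.103750   0.082000   0.065125]
  [ 0.240000   0.369000   0.166500   0.158625]
  [ 0.155250   0.130500   0.270000   0.179250]
  [ 0.171750   0.228000   0.173250   0.379500]
det(I−A) = Σ_j (I−A)_1j·C_1j = (0.90)(0.239500) + (-0.20)(0.240000) + (-0.15)(0.155250) + (0.00)(0.171750) = 0.1442625
(I − A)⁻¹ = adj(I−A) / det(I−A) ≈
  [   1.6602     0.7192     0.5684     0.4514]
  [   1.6636     2.5578     1.1541     1.0996]
  [   1.0762     0.9046     1.8716     1.2425]
  [   1.1905     1.5805     1.2009     2.6306]
First solve x = (I − A)⁻¹ d = adj(I−A)·d / det(I−A); in particular x_1 = (0.239500·130 + 0.103750·145 + 0.082000·60 + 0.065125·35) / 0.1442625 = 53.378125 / 0.1442625 ≈ 370.0069.
Intermediate flow from 2 to 1: z_21 = a_21 · x_1 = 0.45 × 53.378125 / 0.1442625 = 24.02015625 / 0.1442625 ≈ 166.50.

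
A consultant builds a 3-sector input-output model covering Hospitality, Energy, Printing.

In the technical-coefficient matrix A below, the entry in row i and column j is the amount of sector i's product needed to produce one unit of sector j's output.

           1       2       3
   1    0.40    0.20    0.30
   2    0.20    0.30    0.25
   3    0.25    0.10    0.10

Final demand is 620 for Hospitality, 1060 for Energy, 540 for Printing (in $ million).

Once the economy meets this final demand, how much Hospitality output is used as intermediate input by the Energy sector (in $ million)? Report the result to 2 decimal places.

I − A =
  [   0.60    -0.20    -0.30]
  [  -0.20     0.70    -0.25]
  [  -0.25    -0.10     0.90]
Cofactors of I−A, C_ij = (−1)^(i+j)·(minor ij) (rows/columns in the sector order above):
  C_11 = (0.70)(0.90) − (-0.25)(-0.10) = 0.6050
  C_12 = −[(-0.20)(0.90) − (-0.25)(-0.25)] = 0.2425
  C_13 = (-0.20)(-0.10) − (0.70)(-0.25) = 0.1950
  C_21 = −[(-0.20)(0.90) − (-0.30)(-0.10)] = 0.2100
  C_22 = (0.60)(0.90) − (-0.30)(-0.25) = 0.4650
  C_23 = −[(0.60)(-0.10) − (-0.20)(-0.25)] = 0.1100
  C_31 = (-0.20)(-0.25) − (-0.30)(0.70) = 0.2600
  C_32 = −[(0.60)(-0.25) − (-0.30)(-0.20)] = 0.2100
  C_33 = (0.60)(0.70) − (-0.20)(-0.20) = 0.3800
det(I−A) = Σ_j (I−A)_1j·C_1j = (0.60)(0.6050) + (-0.20)(0.2425) + (-0.30)(0.1950) = 0.2560
adj(I−A) = Cᵀ =
  [ 0.6050   0.2100   0.2600]
  [ 0.2425   0.4650   0.2100]
  [ 0.1950   0.1100   0.3800]
(I − A)⁻¹ = adj(I−A) / det(I−A) ≈
  [   2.3633     0.8203     1.0156]
  [   0.9473     1.8164     0.8203]
  [   0.7617     0.4297     1.4844]
First solve x = (I − A)⁻¹ d = adj(I−A)·d / det(I−A); in particular x_2 = (0.2425·620 + 0.4650·1060 + 0.2100·540) / 0.2560 = 756.65 / 0.2560 ≈ 2955.6641.
Intermediate flow from 1 to 2: z_12 = a_12 · x_2 = 0.20 × 756.65 / 0.2560 = 151.33 / 0.2560 ≈ 591.13.

z_12 = 591.13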